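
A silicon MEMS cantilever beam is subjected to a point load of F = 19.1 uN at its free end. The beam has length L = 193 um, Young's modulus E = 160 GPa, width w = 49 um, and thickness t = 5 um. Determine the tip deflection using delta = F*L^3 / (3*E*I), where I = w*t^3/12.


Step 1: Calculate the second moment of area.
I = w * t^3 / 12 = 49 * 5^3 / 12 = 510.4167 um^4
Step 2: Convert E to consistent units (1 GPa = 1000 uN/um^2).
E = 160 GPa = 160000 uN/um^2
Step 3: Calculate tip deflection.
delta = F * L^3 / (3 * E * I)
delta = 19.1 * 193^3 / (3 * 160000 * 510.4167)
delta = 0.5605 um


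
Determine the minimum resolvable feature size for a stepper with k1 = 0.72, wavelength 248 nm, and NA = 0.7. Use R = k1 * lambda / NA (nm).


Step 1: Identify values: k1 = 0.72, lambda = 248 nm, NA = 0.7
Step 2: R = k1 * lambda / NA
R = 0.72 * 248 / 0.7
R = 255.1 nm


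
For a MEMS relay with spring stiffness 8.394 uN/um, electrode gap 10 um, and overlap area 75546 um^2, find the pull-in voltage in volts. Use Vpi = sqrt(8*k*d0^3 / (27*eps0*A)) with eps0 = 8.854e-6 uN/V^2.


Step 1: Compute numerator: 8 * k * d0^3 = 8 * 8.394 * 10^3 = 67152.0
Step 2: Compute denominator: 27 * eps0 * A = 27 * 8.854e-6 * 75546 = 18.059876
Step 3: Vpi = sqrt(67152.0 / 18.059876)
Vpi = 60.98 V


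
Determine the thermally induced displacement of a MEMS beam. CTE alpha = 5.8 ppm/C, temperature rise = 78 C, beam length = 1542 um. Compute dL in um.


Step 1: Convert CTE: alpha = 5.8 ppm/C = 5.8e-6 /C
Step 2: dL = 5.8e-6 * 78 * 1542
dL = 0.6976 um


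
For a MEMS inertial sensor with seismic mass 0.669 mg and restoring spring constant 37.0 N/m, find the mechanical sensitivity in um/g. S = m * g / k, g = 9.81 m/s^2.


Step 1: Convert mass: m = 0.669 mg = 6.69e-07 kg
Step 2: S = m * g / k = 6.69e-07 * 9.81 / 37.0
Step 3: S = 1.77e-07 m/g
Step 4: Convert to um/g: S = 0.177 um/g


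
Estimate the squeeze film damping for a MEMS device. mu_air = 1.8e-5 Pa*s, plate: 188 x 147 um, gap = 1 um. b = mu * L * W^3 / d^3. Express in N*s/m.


Step 1: Convert to SI.
L = 188e-6 m, W = 147e-6 m, d = 1e-6 m
Step 2: W^3 = (147e-6)^3 = 3.18e-12 m^3
Step 3: d^3 = (1e-6)^3 = 1.00e-18 m^3
Step 4: b = 1.8e-5 * 188e-6 * 3.18e-12 / 1.00e-18
b = 1.07e-02 N*s/m


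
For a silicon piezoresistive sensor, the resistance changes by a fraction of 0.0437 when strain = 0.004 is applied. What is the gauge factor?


Step 1: Identify values.
dR/R = 0.0437, strain = 0.004
Step 2: GF = (dR/R) / strain = 0.0437 / 0.004
GF = 10.9


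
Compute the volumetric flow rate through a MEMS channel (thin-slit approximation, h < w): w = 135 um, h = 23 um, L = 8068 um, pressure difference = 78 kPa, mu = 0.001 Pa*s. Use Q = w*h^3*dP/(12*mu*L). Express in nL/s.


Step 1: Convert all dimensions to SI (meters).
w = 135e-6 m, h = 23e-6 m, L = 8068e-6 m, dP = 78e3 Pa
Step 2: Q = w * h^3 * dP / (12 * mu * L)
Q = 135e-6 * (23e-6)^3 * 78e3 / (12 * 0.001 * 8068e-6) = 1.3233196e-09 m^3/s
Step 3: Convert Q from m^3/s to nL/s (1 m^3 = 1e12 nL, so multiply by 1e12).
Q = 1323.32 nL/s


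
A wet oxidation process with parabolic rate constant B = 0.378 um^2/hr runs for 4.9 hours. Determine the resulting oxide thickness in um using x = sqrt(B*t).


Step 1: Compute B*t = 0.378 * 4.9 = 1.8522
Step 2: x = sqrt(1.8522)
x = 1.361 um


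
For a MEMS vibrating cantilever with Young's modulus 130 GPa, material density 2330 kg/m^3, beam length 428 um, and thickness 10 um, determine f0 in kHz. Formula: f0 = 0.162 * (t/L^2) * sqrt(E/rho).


Step 1: Convert units to SI.
t_SI = 10e-6 m, L_SI = 428e-6 m
Step 2: Calculate sqrt(E/rho).
sqrt(130e9 / 2330) = 7469.54 m/s
Step 3: Compute f0.
f0 = 0.162 * 10e-6 / (428e-6)^2 * 7469.54 = 66057.4 Hz = 66.06 kHz


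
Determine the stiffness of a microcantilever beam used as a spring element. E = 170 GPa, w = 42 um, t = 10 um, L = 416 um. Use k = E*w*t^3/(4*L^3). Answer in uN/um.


Step 1: Convert E to consistent units (1 GPa = 1000 uN/um^2).
E = 170 GPa = 170000 uN/um^2
Step 2: Compute t^3 = 10^3 = 1000
Step 3: Compute L^3 = 416^3 = 71991296
Step 4: k = 170000 * 42 * 1000 / (4 * 71991296)
k = 24.7947 uN/um


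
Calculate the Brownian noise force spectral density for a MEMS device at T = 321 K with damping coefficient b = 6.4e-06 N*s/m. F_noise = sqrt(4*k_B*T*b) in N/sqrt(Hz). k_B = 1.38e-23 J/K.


Step 1: Compute 4 * k_B * T * b
= 4 * 1.38e-23 * 321 * 6.4e-06
= 1.1340e-25 N^2/Hz
Step 2: F_noise = sqrt(1.1340e-25)
F_noise = 3.37e-13 N/sqrt(Hz)


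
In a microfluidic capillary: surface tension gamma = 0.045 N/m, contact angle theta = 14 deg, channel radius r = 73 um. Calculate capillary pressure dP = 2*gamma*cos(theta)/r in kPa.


Step 1: cos(14 deg) = 0.9703
Step 2: Convert r to m: r = 73e-6 m
Step 3: dP = 2 * 0.045 * 0.9703 / 73e-6 = 1196.3 Pa
Step 4: Convert Pa to kPa (divide by 1000).
dP = 1.2 kPa


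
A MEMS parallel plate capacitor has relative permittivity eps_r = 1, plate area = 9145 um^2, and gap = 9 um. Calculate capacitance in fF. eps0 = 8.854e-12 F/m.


Step 1: Convert area to m^2: A = 9145e-12 m^2
Step 2: Convert gap to m: d = 9e-6 m
Step 3: C = eps0 * eps_r * A / d
C = 8.854e-12 * 1 * 9145e-12 / 9e-6
Step 4: Convert to fF (multiply by 1e15).
C = 9.0 fF


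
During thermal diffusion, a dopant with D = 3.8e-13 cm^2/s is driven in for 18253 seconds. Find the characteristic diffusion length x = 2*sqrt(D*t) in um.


Step 1: Compute D*t = 3.8e-13 * 18253 = 6.93614e-09 cm^2
Step 2: sqrt(D*t) = 8.32835e-05 cm
Step 3: x = 2 * 8.32835e-05 cm = 1.66567e-04 cm
Step 4: Convert to um (1 cm = 1e4 um): x = 1.666 um


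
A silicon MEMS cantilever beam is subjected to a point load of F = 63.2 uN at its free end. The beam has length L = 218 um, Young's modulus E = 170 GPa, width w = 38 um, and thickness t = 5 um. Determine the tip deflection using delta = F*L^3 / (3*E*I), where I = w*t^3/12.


Step 1: Calculate the second moment of area.
I = w * t^3 / 12 = 38 * 5^3 / 12 = 395.8333 um^4
Step 2: Convert E to consistent units (1 GPa = 1000 uN/um^2).
E = 170 GPa = 170000 uN/um^2
Step 3: Calculate tip deflection.
delta = F * L^3 / (3 * E * I)
delta = 63.2 * 218^3 / (3 * 170000 * 395.8333)
delta = 3.2434 um


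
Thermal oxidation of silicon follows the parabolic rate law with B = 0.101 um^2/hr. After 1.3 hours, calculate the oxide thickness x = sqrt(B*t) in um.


Step 1: Compute B*t = 0.101 * 1.3 = 0.1313
Step 2: x = sqrt(0.1313)
x = 0.362 um


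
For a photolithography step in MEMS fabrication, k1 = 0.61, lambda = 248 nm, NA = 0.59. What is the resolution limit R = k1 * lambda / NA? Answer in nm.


Step 1: Identify values: k1 = 0.61, lambda = 248 nm, NA = 0.59
Step 2: R = k1 * lambda / NA
R = 0.61 * 248 / 0.59
R = 256.4 nm


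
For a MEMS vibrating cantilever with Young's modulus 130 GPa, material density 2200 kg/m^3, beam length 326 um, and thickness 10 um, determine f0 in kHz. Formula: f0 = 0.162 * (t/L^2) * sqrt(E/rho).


Step 1: Convert units to SI.
t_SI = 10e-6 m, L_SI = 326e-6 m
Step 2: Calculate sqrt(E/rho).
sqrt(130e9 / 2200) = 7687.06 m/s
Step 3: Compute f0.
f0 = 0.162 * 10e-6 / (326e-6)^2 * 7687.06 = 117176.4 Hz = 117.18 kHz


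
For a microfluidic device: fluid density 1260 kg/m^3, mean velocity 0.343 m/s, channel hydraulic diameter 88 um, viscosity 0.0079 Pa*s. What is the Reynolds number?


Step 1: Convert Dh to meters: Dh = 88e-6 m
Step 2: Re = rho * v * Dh / mu
Re = 1260 * 0.343 * 88e-6 / 0.0079
Re = 4.814


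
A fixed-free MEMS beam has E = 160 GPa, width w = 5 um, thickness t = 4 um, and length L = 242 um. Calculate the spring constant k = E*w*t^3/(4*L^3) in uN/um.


Step 1: Convert E to consistent units (1 GPa = 1000 uN/um^2).
E = 160 GPa = 160000 uN/um^2
Step 2: Compute t^3 = 4^3 = 64
Step 3: Compute L^3 = 242^3 = 14172488
Step 4: k = 160000 * 5 * 64 / (4 * 14172488)
k = 0.9032 uN/um


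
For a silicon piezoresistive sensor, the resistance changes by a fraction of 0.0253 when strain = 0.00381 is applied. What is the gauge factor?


Step 1: Identify values.
dR/R = 0.0253, strain = 0.00381
Step 2: GF = (dR/R) / strain = 0.0253 / 0.00381
GF = 6.6


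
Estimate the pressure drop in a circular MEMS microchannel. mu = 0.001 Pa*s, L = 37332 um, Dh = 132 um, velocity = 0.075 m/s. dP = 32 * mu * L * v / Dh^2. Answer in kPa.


Step 1: Convert to SI: L = 37332e-6 m, Dh = 132e-6 m
Step 2: dP = 32 * 0.001 * 37332e-6 * 0.075 / (132e-6)^2
Step 3: dP = 5142.15 Pa
Step 4: Convert to kPa: dP = 5.14 kPa


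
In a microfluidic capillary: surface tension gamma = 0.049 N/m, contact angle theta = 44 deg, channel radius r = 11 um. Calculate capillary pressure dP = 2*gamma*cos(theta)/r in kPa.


Step 1: cos(44 deg) = 0.7193
Step 2: Convert r to m: r = 11e-6 m
Step 3: dP = 2 * 0.049 * 0.7193 / 11e-6 = 6408.3 Pa
Step 4: Convert Pa to kPa (divide by 1000).
dP = 6.41 kPa


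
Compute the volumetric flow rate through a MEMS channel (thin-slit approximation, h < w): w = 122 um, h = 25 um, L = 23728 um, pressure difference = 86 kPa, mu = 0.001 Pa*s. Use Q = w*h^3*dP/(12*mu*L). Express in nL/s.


Step 1: Convert all dimensions to SI (meters).
w = 122e-6 m, h = 25e-6 m, L = 23728e-6 m, dP = 86e3 Pa
Step 2: Q = w * h^3 * dP / (12 * mu * L)
Q = 122e-6 * (25e-6)^3 * 86e3 / (12 * 0.001 * 23728e-6) = 5.7575263e-10 m^3/s
Step 3: Convert Q from m^3/s to nL/s (1 m^3 = 1e12 nL, so multiply by 1e12).
Q = 575.753 nL/s


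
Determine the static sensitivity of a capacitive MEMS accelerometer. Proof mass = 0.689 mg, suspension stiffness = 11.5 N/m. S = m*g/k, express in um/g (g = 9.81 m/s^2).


Step 1: Convert mass: m = 0.689 mg = 6.89e-07 kg
Step 2: S = m * g / k = 6.89e-07 * 9.81 / 11.5
Step 3: S = 5.88e-07 m/g
Step 4: Convert to um/g: S = 0.588 um/g


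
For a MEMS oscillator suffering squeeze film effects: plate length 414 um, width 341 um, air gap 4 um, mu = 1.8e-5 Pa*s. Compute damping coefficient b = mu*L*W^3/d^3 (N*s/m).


Step 1: Convert to SI.
L = 414e-6 m, W = 341e-6 m, d = 4e-6 m
Step 2: W^3 = (341e-6)^3 = 3.97e-11 m^3
Step 3: d^3 = (4e-6)^3 = 6.40e-17 m^3
Step 4: b = 1.8e-5 * 414e-6 * 3.97e-11 / 6.40e-17
b = 4.62e-03 N*s/m


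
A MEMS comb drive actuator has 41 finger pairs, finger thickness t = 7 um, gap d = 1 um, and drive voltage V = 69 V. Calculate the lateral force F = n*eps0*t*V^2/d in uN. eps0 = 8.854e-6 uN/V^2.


Step 1: Parameters: n=41, eps0=8.854e-6 uN/V^2, t=7 um, V=69 V, d=1 um
Step 2: V^2 = 4761
Step 3: F = 41 * 8.854e-6 * 7 * 4761 / 1
F = 12.098 uN


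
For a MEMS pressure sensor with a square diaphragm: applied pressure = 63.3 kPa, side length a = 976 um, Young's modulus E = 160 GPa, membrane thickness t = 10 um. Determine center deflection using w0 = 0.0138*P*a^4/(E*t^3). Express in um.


Step 1: Convert pressure to compatible units (E is in GPa, so P in GPa).
P = 63.3 kPa = 63.3e-6 GPa
Step 2: Compute numerator: 0.0138 * P * a^4.
a^4 = 976^4 = 907401035776
numerator = 0.0138 * 63.3e-6 * 907401035776 = 7.926511e+05
Step 3: Compute denominator: E * t^3 = 160 * 10^3 = 160000
Step 4: w0 = numerator / denominator = 7.926511e+05 / 160000 = 4.9541 um


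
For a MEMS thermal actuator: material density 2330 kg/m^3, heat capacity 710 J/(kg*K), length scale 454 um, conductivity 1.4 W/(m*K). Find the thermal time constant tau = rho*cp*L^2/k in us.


Step 1: Convert L to m: L = 454e-6 m
Step 2: L^2 = (454e-6)^2 = 2.06116e-07 m^2
Step 3: tau = 2330 * 710 * 2.06116e-07 / 1.4 = 2.4355549914e-01 s
Step 4: Convert to microseconds (multiply by 1e6).
tau = 243555.499 us


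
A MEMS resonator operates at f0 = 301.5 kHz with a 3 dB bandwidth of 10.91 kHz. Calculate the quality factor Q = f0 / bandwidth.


Step 1: Q = f0 / bandwidth
Step 2: Q = 301.5 / 10.91
Q = 27.6


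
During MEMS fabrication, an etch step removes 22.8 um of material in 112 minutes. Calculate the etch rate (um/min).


Step 1: Etch rate = depth / time
Step 2: rate = 22.8 / 112
rate = 0.204 um/min


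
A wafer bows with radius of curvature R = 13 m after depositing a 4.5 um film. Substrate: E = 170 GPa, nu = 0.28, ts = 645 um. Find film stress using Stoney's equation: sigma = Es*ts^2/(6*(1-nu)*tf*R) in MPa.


Step 1: Compute numerator: Es * ts^2 = 170 * 645^2 = 70724250 (GPa*um^2)
Step 2: Compute denominator (R in um): 6*(1-nu)*tf*R = 6*0.72*4.5*13e6 = 252720000.0 (um^2)
Step 3: sigma (GPa) = 70724250 / 252720000.0 = 2.79852e-01 GPa
Step 4: Convert to MPa (x1000): sigma = 279.9 MPa


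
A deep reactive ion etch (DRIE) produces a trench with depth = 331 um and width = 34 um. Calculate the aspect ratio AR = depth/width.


Step 1: AR = depth / width
Step 2: AR = 331 / 34
AR = 9.7


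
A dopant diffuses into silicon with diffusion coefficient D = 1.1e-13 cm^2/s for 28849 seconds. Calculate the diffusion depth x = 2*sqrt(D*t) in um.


Step 1: Compute D*t = 1.1e-13 * 28849 = 3.17339e-09 cm^2
Step 2: sqrt(D*t) = 5.63329e-05 cm
Step 3: x = 2 * 5.63329e-05 cm = 1.126658e-04 cm
Step 4: Convert to um (1 cm = 1e4 um): x = 1.127 um


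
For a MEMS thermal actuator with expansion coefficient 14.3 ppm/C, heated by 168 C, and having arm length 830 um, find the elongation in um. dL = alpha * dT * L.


Step 1: Convert CTE: alpha = 14.3 ppm/C = 14.3e-6 /C
Step 2: dL = 14.3e-6 * 168 * 830
dL = 1.994 um


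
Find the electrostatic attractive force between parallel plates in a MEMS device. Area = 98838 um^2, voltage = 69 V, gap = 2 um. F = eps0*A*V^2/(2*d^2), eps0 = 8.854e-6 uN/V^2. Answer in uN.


Step 1: Identify parameters.
eps0 = 8.854e-6 uN/V^2, A = 98838 um^2, V = 69 V, d = 2 um
Step 2: Compute V^2 = 69^2 = 4761
Step 3: Compute d^2 = 2^2 = 4
Step 4: F = 0.5 * 8.854e-6 * 98838 * 4761 / 4
F = 520.801 uN


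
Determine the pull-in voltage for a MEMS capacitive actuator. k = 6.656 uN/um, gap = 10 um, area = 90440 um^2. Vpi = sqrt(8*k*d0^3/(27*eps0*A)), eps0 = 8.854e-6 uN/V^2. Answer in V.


Step 1: Compute numerator: 8 * k * d0^3 = 8 * 6.656 * 10^3 = 53248.0
Step 2: Compute denominator: 27 * eps0 * A = 27 * 8.854e-6 * 90440 = 21.620406
Step 3: Vpi = sqrt(53248.0 / 21.620406)
Vpi = 49.63 V


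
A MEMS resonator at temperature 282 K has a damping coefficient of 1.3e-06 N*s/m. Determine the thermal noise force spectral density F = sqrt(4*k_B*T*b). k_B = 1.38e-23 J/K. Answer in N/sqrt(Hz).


Step 1: Compute 4 * k_B * T * b
= 4 * 1.38e-23 * 282 * 1.3e-06
= 2.0236e-26 N^2/Hz
Step 2: F_noise = sqrt(2.0236e-26)
F_noise = 1.42e-13 N/sqrt(Hz)


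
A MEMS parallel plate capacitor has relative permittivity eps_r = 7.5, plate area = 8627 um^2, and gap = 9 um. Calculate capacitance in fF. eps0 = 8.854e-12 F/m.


Step 1: Convert area to m^2: A = 8627e-12 m^2
Step 2: Convert gap to m: d = 9e-6 m
Step 3: C = eps0 * eps_r * A / d
C = 8.854e-12 * 7.5 * 8627e-12 / 9e-6
Step 4: Convert to fF (multiply by 1e15).
C = 63.65 fF


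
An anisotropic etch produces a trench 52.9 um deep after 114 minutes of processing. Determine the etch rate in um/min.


Step 1: Etch rate = depth / time
Step 2: rate = 52.9 / 114
rate = 0.464 um/min


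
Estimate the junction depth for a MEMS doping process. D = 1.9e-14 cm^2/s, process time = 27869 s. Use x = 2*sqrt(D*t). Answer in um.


Step 1: Compute D*t = 1.9e-14 * 27869 = 5.29511e-10 cm^2
Step 2: sqrt(D*t) = 2.301e-05 cm
Step 3: x = 2 * 2.301e-05 cm = 4.602e-05 cm
Step 4: Convert to um (1 cm = 1e4 um): x = 0.46 um


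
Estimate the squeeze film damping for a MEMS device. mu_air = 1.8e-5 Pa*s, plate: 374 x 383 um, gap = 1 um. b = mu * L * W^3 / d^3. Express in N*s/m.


Step 1: Convert to SI.
L = 374e-6 m, W = 383e-6 m, d = 1e-6 m
Step 2: W^3 = (383e-6)^3 = 5.62e-11 m^3
Step 3: d^3 = (1e-6)^3 = 1.00e-18 m^3
Step 4: b = 1.8e-5 * 374e-6 * 5.62e-11 / 1.00e-18
b = 3.78e-01 N*s/m


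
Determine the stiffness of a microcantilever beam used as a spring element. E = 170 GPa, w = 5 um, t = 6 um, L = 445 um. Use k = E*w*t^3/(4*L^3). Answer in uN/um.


Step 1: Convert E to consistent units (1 GPa = 1000 uN/um^2).
E = 170 GPa = 170000 uN/um^2
Step 2: Compute t^3 = 6^3 = 216
Step 3: Compute L^3 = 445^3 = 88121125
Step 4: k = 170000 * 5 * 216 / (4 * 88121125)
k = 0.5209 uN/um


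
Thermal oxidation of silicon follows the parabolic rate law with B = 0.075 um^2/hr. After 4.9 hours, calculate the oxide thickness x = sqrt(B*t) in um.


Step 1: Compute B*t = 0.075 * 4.9 = 0.3675
Step 2: x = sqrt(0.3675)
x = 0.606 um


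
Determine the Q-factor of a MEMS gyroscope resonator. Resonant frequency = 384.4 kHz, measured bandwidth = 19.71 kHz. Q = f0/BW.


Step 1: Q = f0 / bandwidth
Step 2: Q = 384.4 / 19.71
Q = 19.5


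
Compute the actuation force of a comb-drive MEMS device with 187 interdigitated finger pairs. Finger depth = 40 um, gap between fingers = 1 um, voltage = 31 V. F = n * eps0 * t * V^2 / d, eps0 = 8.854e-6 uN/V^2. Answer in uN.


Step 1: Parameters: n=187, eps0=8.854e-6 uN/V^2, t=40 um, V=31 V, d=1 um
Step 2: V^2 = 961
Step 3: F = 187 * 8.854e-6 * 40 * 961 / 1
F = 63.645 uN


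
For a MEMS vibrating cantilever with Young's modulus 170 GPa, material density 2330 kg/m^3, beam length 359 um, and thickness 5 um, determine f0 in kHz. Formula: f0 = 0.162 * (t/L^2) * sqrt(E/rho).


Step 1: Convert units to SI.
t_SI = 5e-6 m, L_SI = 359e-6 m
Step 2: Calculate sqrt(E/rho).
sqrt(170e9 / 2330) = 8541.74 m/s
Step 3: Compute f0.
f0 = 0.162 * 5e-6 / (359e-6)^2 * 8541.74 = 53683.7 Hz = 53.68 kHz


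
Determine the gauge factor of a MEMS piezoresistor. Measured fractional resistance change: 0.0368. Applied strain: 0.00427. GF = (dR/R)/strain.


Step 1: Identify values.
dR/R = 0.0368, strain = 0.00427
Step 2: GF = (dR/R) / strain = 0.0368 / 0.00427
GF = 8.6


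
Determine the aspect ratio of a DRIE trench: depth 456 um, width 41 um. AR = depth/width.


Step 1: AR = depth / width
Step 2: AR = 456 / 41
AR = 11.1


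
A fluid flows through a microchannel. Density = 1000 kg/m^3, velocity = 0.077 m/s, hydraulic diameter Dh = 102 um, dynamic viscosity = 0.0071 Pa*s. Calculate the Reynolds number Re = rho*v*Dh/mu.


Step 1: Convert Dh to meters: Dh = 102e-6 m
Step 2: Re = rho * v * Dh / mu
Re = 1000 * 0.077 * 102e-6 / 0.0071
Re = 1.106


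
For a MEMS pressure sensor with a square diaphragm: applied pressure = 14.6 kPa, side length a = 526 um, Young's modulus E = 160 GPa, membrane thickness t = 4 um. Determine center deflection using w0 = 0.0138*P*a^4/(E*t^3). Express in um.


Step 1: Convert pressure to compatible units (E is in GPa, so P in GPa).
P = 14.6 kPa = 14.6e-6 GPa
Step 2: Compute numerator: 0.0138 * P * a^4.
a^4 = 526^4 = 76549608976
numerator = 0.0138 * 14.6e-6 * 76549608976 = 1.542322e+04
Step 3: Compute denominator: E * t^3 = 160 * 4^3 = 10240
Step 4: w0 = numerator / denominator = 1.542322e+04 / 10240 = 1.5062 um


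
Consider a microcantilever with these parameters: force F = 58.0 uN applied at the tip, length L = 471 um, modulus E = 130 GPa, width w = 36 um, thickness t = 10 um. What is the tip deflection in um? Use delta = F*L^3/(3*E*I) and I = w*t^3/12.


Step 1: Calculate the second moment of area.
I = w * t^3 / 12 = 36 * 10^3 / 12 = 3000.0 um^4
Step 2: Convert E to consistent units (1 GPa = 1000 uN/um^2).
E = 130 GPa = 130000 uN/um^2
Step 3: Calculate tip deflection.
delta = F * L^3 / (3 * E * I)
delta = 58.0 * 471^3 / (3 * 130000 * 3000.0)
delta = 5.1797 um


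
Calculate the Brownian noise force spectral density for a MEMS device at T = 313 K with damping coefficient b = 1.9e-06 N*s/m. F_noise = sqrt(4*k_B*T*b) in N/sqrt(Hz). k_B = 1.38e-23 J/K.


Step 1: Compute 4 * k_B * T * b
= 4 * 1.38e-23 * 313 * 1.9e-06
= 3.2827e-26 N^2/Hz
Step 2: F_noise = sqrt(3.2827e-26)
F_noise = 1.81e-13 N/sqrt(Hz)


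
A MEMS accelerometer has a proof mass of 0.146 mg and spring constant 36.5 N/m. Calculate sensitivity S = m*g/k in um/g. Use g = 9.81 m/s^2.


Step 1: Convert mass: m = 0.146 mg = 1.46e-07 kg
Step 2: S = m * g / k = 1.46e-07 * 9.81 / 36.5
Step 3: S = 3.92e-08 m/g
Step 4: Convert to um/g: S = 0.039 um/g


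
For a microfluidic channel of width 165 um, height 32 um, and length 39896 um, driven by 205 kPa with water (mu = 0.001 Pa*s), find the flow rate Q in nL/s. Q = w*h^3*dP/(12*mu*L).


Step 1: Convert all dimensions to SI (meters).
w = 165e-6 m, h = 32e-6 m, L = 39896e-6 m, dP = 205e3 Pa
Step 2: Q = w * h^3 * dP / (12 * mu * L)
Q = 165e-6 * (32e-6)^3 * 205e3 / (12 * 0.001 * 39896e-6) = 2.31513936e-09 m^3/s
Step 3: Convert Q from m^3/s to nL/s (1 m^3 = 1e12 nL, so multiply by 1e12).
Q = 2315.139 nL/s


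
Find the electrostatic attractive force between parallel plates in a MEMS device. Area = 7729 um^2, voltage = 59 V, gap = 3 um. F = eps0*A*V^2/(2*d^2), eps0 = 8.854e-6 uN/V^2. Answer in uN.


Step 1: Identify parameters.
eps0 = 8.854e-6 uN/V^2, A = 7729 um^2, V = 59 V, d = 3 um
Step 2: Compute V^2 = 59^2 = 3481
Step 3: Compute d^2 = 3^2 = 9
Step 4: F = 0.5 * 8.854e-6 * 7729 * 3481 / 9
F = 13.234 uN


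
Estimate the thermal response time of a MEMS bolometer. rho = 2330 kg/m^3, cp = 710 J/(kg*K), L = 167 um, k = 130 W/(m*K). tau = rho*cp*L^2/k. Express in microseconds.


Step 1: Convert L to m: L = 167e-6 m
Step 2: L^2 = (167e-6)^2 = 2.7889e-08 m^2
Step 3: tau = 2330 * 710 * 2.7889e-08 / 130 = 3.5489825e-04 s
Step 4: Convert to microseconds (multiply by 1e6).
tau = 354.898 us


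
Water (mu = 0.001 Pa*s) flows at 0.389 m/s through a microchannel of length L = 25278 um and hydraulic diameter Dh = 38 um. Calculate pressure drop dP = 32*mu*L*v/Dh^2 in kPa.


Step 1: Convert to SI: L = 25278e-6 m, Dh = 38e-6 m
Step 2: dP = 32 * 0.001 * 25278e-6 * 0.389 / (38e-6)^2
Step 3: dP = 217908.96 Pa
Step 4: Convert to kPa: dP = 217.91 kPa


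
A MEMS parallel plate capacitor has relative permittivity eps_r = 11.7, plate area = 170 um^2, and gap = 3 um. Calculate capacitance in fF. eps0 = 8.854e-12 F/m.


Step 1: Convert area to m^2: A = 170e-12 m^2
Step 2: Convert gap to m: d = 3e-6 m
Step 3: C = eps0 * eps_r * A / d
C = 8.854e-12 * 11.7 * 170e-12 / 3e-6
Step 4: Convert to fF (multiply by 1e15).
C = 5.87 fF


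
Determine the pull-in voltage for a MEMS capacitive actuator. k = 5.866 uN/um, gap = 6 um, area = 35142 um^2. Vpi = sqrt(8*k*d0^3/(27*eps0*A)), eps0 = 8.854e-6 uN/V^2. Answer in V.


Step 1: Compute numerator: 8 * k * d0^3 = 8 * 5.866 * 6^3 = 10136.448
Step 2: Compute denominator: 27 * eps0 * A = 27 * 8.854e-6 * 35142 = 8.400976
Step 3: Vpi = sqrt(10136.448 / 8.400976)
Vpi = 34.74 V


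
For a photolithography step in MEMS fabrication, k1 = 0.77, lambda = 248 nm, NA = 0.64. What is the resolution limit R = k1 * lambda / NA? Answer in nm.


Step 1: Identify values: k1 = 0.77, lambda = 248 nm, NA = 0.64
Step 2: R = k1 * lambda / NA
R = 0.77 * 248 / 0.64
R = 298.4 nm


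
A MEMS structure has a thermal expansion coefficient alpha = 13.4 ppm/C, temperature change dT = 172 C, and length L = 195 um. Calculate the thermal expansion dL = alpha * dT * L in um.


Step 1: Convert CTE: alpha = 13.4 ppm/C = 13.4e-6 /C
Step 2: dL = 13.4e-6 * 172 * 195
dL = 0.4494 um


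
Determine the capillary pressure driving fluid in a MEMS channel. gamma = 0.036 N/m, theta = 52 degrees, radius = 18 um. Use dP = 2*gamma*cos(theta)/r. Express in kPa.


Step 1: cos(52 deg) = 0.6157
Step 2: Convert r to m: r = 18e-6 m
Step 3: dP = 2 * 0.036 * 0.6157 / 18e-6 = 2462.8 Pa
Step 4: Convert Pa to kPa (divide by 1000).
dP = 2.46 kPa


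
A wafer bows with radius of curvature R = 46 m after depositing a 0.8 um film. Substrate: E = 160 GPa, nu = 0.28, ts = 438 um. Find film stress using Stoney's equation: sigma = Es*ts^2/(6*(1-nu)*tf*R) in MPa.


Step 1: Compute numerator: Es * ts^2 = 160 * 438^2 = 30695040 (GPa*um^2)
Step 2: Compute denominator (R in um): 6*(1-nu)*tf*R = 6*0.72*0.8*46e6 = 158976000.0 (um^2)
Step 3: sigma (GPa) = 30695040 / 158976000.0 = 1.9308e-01 GPa
Step 4: Convert to MPa (x1000): sigma = 193.1 MPa


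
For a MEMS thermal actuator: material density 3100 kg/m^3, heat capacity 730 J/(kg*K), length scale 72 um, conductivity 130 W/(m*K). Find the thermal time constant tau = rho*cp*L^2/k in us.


Step 1: Convert L to m: L = 72e-6 m
Step 2: L^2 = (72e-6)^2 = 5.184e-09 m^2
Step 3: tau = 3100 * 730 * 5.184e-09 / 130 = 9.024148e-05 s
Step 4: Convert to microseconds (multiply by 1e6).
tau = 90.241 us


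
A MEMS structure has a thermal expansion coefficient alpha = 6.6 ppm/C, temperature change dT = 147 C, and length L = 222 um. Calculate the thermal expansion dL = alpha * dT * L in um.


Step 1: Convert CTE: alpha = 6.6 ppm/C = 6.6e-6 /C
Step 2: dL = 6.6e-6 * 147 * 222
dL = 0.2154 um


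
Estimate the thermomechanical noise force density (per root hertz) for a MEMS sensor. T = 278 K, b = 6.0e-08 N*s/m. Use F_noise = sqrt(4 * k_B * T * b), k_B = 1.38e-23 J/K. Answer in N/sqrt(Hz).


Step 1: Compute 4 * k_B * T * b
= 4 * 1.38e-23 * 278 * 6.0e-08
= 9.2074e-28 N^2/Hz
Step 2: F_noise = sqrt(9.2074e-28)
F_noise = 3.03e-14 N/sqrt(Hz)


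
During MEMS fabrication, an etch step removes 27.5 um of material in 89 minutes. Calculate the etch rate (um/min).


Step 1: Etch rate = depth / time
Step 2: rate = 27.5 / 89
rate = 0.309 um/min


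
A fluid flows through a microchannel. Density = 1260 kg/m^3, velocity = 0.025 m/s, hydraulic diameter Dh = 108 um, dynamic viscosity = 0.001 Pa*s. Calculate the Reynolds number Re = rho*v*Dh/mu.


Step 1: Convert Dh to meters: Dh = 108e-6 m
Step 2: Re = rho * v * Dh / mu
Re = 1260 * 0.025 * 108e-6 / 0.001
Re = 3.402


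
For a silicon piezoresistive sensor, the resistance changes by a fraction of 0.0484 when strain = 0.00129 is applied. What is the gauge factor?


Step 1: Identify values.
dR/R = 0.0484, strain = 0.00129
Step 2: GF = (dR/R) / strain = 0.0484 / 0.00129
GF = 37.5


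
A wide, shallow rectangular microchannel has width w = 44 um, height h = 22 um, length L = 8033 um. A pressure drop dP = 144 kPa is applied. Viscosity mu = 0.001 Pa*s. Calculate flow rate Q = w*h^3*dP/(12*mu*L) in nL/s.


Step 1: Convert all dimensions to SI (meters).
w = 44e-6 m, h = 22e-6 m, L = 8033e-6 m, dP = 144e3 Pa
Step 2: Q = w * h^3 * dP / (12 * mu * L)
Q = 44e-6 * (22e-6)^3 * 144e3 / (12 * 0.001 * 8033e-6) = 6.9988099e-10 m^3/s
Step 3: Convert Q from m^3/s to nL/s (1 m^3 = 1e12 nL, so multiply by 1e12).
Q = 699.881 nL/s


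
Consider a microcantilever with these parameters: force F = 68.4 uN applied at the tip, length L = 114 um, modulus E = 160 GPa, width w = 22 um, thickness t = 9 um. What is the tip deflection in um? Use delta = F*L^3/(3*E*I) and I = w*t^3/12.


Step 1: Calculate the second moment of area.
I = w * t^3 / 12 = 22 * 9^3 / 12 = 1336.5 um^4
Step 2: Convert E to consistent units (1 GPa = 1000 uN/um^2).
E = 160 GPa = 160000 uN/um^2
Step 3: Calculate tip deflection.
delta = F * L^3 / (3 * E * I)
delta = 68.4 * 114^3 / (3 * 160000 * 1336.5)
delta = 0.158 um


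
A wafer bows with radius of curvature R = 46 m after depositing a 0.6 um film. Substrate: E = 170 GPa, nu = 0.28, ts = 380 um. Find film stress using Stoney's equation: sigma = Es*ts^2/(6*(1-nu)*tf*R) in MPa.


Step 1: Compute numerator: Es * ts^2 = 170 * 380^2 = 24548000 (GPa*um^2)
Step 2: Compute denominator (R in um): 6*(1-nu)*tf*R = 6*0.72*0.6*46e6 = 119232000.0 (um^2)
Step 3: sigma (GPa) = 24548000 / 119232000.0 = 2.05884e-01 GPa
Step 4: Convert to MPa (x1000): sigma = 205.9 MPa


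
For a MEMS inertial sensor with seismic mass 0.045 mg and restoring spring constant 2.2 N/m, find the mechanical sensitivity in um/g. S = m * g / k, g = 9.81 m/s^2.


Step 1: Convert mass: m = 0.045 mg = 4.50e-08 kg
Step 2: S = m * g / k = 4.50e-08 * 9.81 / 2.2
Step 3: S = 2.01e-07 m/g
Step 4: Convert to um/g: S = 0.201 um/g


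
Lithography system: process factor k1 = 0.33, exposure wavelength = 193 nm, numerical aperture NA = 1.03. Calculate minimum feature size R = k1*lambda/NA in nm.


Step 1: Identify values: k1 = 0.33, lambda = 193 nm, NA = 1.03
Step 2: R = k1 * lambda / NA
R = 0.33 * 193 / 1.03
R = 61.8 nm


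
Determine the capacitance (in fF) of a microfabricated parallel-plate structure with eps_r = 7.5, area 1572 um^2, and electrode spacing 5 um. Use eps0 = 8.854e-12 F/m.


Step 1: Convert area to m^2: A = 1572e-12 m^2
Step 2: Convert gap to m: d = 5e-6 m
Step 3: C = eps0 * eps_r * A / d
C = 8.854e-12 * 7.5 * 1572e-12 / 5e-6
Step 4: Convert to fF (multiply by 1e15).
C = 20.88 fF


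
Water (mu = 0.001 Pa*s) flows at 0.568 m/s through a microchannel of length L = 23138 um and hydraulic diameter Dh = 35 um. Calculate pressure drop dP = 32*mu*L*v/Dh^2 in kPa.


Step 1: Convert to SI: L = 23138e-6 m, Dh = 35e-6 m
Step 2: dP = 32 * 0.001 * 23138e-6 * 0.568 / (35e-6)^2
Step 3: dP = 343311.26 Pa
Step 4: Convert to kPa: dP = 343.31 kPa


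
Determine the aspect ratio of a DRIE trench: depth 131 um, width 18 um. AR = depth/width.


Step 1: AR = depth / width
Step 2: AR = 131 / 18
AR = 7.3


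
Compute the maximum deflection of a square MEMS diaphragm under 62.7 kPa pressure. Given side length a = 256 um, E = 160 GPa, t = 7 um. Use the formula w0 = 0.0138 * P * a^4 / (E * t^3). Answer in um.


Step 1: Convert pressure to compatible units (E is in GPa, so P in GPa).
P = 62.7 kPa = 62.7e-6 GPa
Step 2: Compute numerator: 0.0138 * P * a^4.
a^4 = 256^4 = 4294967296
numerator = 0.0138 * 62.7e-6 * 4294967296 = 3.7163e+03
Step 3: Compute denominator: E * t^3 = 160 * 7^3 = 54880
Step 4: w0 = numerator / denominator = 3.7163e+03 / 54880 = 0.0677 um


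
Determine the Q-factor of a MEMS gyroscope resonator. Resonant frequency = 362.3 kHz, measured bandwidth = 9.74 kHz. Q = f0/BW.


Step 1: Q = f0 / bandwidth
Step 2: Q = 362.3 / 9.74
Q = 37.2


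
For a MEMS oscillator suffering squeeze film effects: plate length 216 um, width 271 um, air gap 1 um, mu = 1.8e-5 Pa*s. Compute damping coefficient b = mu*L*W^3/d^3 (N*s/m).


Step 1: Convert to SI.
L = 216e-6 m, W = 271e-6 m, d = 1e-6 m
Step 2: W^3 = (271e-6)^3 = 1.99e-11 m^3
Step 3: d^3 = (1e-6)^3 = 1.00e-18 m^3
Step 4: b = 1.8e-5 * 216e-6 * 1.99e-11 / 1.00e-18
b = 7.74e-02 N*s/m


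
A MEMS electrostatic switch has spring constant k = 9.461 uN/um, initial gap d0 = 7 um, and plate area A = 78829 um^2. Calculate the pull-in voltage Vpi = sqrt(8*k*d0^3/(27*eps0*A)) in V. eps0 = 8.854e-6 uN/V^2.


Step 1: Compute numerator: 8 * k * d0^3 = 8 * 9.461 * 7^3 = 25960.984
Step 2: Compute denominator: 27 * eps0 * A = 27 * 8.854e-6 * 78829 = 18.844703
Step 3: Vpi = sqrt(25960.984 / 18.844703)
Vpi = 37.12 V


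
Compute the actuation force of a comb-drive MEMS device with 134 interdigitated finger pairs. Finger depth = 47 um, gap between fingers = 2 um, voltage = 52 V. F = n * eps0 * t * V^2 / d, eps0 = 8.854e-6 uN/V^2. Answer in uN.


Step 1: Parameters: n=134, eps0=8.854e-6 uN/V^2, t=47 um, V=52 V, d=2 um
Step 2: V^2 = 2704
Step 3: F = 134 * 8.854e-6 * 47 * 2704 / 2
F = 75.391 uN


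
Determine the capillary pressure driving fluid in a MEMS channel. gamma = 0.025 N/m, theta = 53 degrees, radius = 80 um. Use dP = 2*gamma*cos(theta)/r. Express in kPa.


Step 1: cos(53 deg) = 0.6018
Step 2: Convert r to m: r = 80e-6 m
Step 3: dP = 2 * 0.025 * 0.6018 / 80e-6 = 376.1 Pa
Step 4: Convert Pa to kPa (divide by 1000).
dP = 0.38 kPa


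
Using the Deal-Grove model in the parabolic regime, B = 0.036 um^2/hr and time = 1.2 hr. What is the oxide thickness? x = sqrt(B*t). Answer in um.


Step 1: Compute B*t = 0.036 * 1.2 = 0.0432
Step 2: x = sqrt(0.0432)
x = 0.208 um


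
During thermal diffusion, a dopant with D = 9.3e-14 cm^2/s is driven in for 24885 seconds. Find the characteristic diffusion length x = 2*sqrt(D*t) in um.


Step 1: Compute D*t = 9.3e-14 * 24885 = 2.314305e-09 cm^2
Step 2: sqrt(D*t) = 4.8107e-05 cm
Step 3: x = 2 * 4.8107e-05 cm = 9.6214e-05 cm
Step 4: Convert to um (1 cm = 1e4 um): x = 0.962 um


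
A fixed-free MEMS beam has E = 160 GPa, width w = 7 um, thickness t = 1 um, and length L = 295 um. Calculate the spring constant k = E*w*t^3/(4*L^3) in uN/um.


Step 1: Convert E to consistent units (1 GPa = 1000 uN/um^2).
E = 160 GPa = 160000 uN/um^2
Step 2: Compute t^3 = 1^3 = 1
Step 3: Compute L^3 = 295^3 = 25672375
Step 4: k = 160000 * 7 * 1 / (4 * 25672375)
k = 0.0109 uN/um


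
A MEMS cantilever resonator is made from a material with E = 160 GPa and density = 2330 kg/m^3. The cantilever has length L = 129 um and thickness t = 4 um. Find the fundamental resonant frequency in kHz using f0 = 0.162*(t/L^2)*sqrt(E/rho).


Step 1: Convert units to SI.
t_SI = 4e-6 m, L_SI = 129e-6 m
Step 2: Calculate sqrt(E/rho).
sqrt(160e9 / 2330) = 8286.71 m/s
Step 3: Compute f0.
f0 = 0.162 * 4e-6 / (129e-6)^2 * 8286.71 = 322684.2 Hz = 322.68 kHz


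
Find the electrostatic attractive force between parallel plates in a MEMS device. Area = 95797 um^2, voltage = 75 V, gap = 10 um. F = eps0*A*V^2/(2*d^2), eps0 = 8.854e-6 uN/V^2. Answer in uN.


Step 1: Identify parameters.
eps0 = 8.854e-6 uN/V^2, A = 95797 um^2, V = 75 V, d = 10 um
Step 2: Compute V^2 = 75^2 = 5625
Step 3: Compute d^2 = 10^2 = 100
Step 4: F = 0.5 * 8.854e-6 * 95797 * 5625 / 100
F = 23.855 uN


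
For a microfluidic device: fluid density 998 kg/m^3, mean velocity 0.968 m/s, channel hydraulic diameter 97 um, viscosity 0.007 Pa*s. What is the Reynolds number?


Step 1: Convert Dh to meters: Dh = 97e-6 m
Step 2: Re = rho * v * Dh / mu
Re = 998 * 0.968 * 97e-6 / 0.007
Re = 13.387


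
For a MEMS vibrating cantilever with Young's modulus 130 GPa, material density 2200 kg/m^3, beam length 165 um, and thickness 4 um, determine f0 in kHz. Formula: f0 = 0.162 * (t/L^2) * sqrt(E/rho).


Step 1: Convert units to SI.
t_SI = 4e-6 m, L_SI = 165e-6 m
Step 2: Calculate sqrt(E/rho).
sqrt(130e9 / 2200) = 7687.06 m/s
Step 3: Compute f0.
f0 = 0.162 * 4e-6 / (165e-6)^2 * 7687.06 = 182964.7 Hz = 182.96 kHz


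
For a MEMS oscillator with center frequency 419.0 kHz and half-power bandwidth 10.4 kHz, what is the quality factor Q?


Step 1: Q = f0 / bandwidth
Step 2: Q = 419.0 / 10.4
Q = 40.3


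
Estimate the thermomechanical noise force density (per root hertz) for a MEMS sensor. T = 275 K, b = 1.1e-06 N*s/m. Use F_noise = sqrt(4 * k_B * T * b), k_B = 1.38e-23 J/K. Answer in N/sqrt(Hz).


Step 1: Compute 4 * k_B * T * b
= 4 * 1.38e-23 * 275 * 1.1e-06
= 1.6698e-26 N^2/Hz
Step 2: F_noise = sqrt(1.6698e-26)
F_noise = 1.29e-13 N/sqrt(Hz)


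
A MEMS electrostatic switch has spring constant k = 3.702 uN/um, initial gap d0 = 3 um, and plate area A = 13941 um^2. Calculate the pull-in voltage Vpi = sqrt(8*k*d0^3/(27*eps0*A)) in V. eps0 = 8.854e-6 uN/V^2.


Step 1: Compute numerator: 8 * k * d0^3 = 8 * 3.702 * 3^3 = 799.632
Step 2: Compute denominator: 27 * eps0 * A = 27 * 8.854e-6 * 13941 = 3.332708
Step 3: Vpi = sqrt(799.632 / 3.332708)
Vpi = 15.49 V


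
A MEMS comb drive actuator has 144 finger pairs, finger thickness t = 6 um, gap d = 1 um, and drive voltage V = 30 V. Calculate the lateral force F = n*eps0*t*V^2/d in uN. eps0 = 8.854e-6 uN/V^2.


Step 1: Parameters: n=144, eps0=8.854e-6 uN/V^2, t=6 um, V=30 V, d=1 um
Step 2: V^2 = 900
Step 3: F = 144 * 8.854e-6 * 6 * 900 / 1
F = 6.885 uN


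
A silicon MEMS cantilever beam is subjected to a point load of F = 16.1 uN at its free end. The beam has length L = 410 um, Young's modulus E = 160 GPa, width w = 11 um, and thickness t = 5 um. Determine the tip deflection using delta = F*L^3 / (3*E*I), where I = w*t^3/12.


Step 1: Calculate the second moment of area.
I = w * t^3 / 12 = 11 * 5^3 / 12 = 114.5833 um^4
Step 2: Convert E to consistent units (1 GPa = 1000 uN/um^2).
E = 160 GPa = 160000 uN/um^2
Step 3: Calculate tip deflection.
delta = F * L^3 / (3 * E * I)
delta = 16.1 * 410^3 / (3 * 160000 * 114.5833)
delta = 20.1751 um


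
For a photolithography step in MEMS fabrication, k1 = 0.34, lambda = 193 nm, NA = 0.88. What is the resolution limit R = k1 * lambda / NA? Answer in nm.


Step 1: Identify values: k1 = 0.34, lambda = 193 nm, NA = 0.88
Step 2: R = k1 * lambda / NA
R = 0.34 * 193 / 0.88
R = 74.6 nm


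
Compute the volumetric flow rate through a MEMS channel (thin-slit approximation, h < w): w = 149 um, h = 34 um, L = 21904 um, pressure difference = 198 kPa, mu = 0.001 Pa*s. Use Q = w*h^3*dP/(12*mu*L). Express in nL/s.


Step 1: Convert all dimensions to SI (meters).
w = 149e-6 m, h = 34e-6 m, L = 21904e-6 m, dP = 198e3 Pa
Step 2: Q = w * h^3 * dP / (12 * mu * L)
Q = 149e-6 * (34e-6)^3 * 198e3 / (12 * 0.001 * 21904e-6) = 4.41147206e-09 m^3/s
Step 3: Convert Q from m^3/s to nL/s (1 m^3 = 1e12 nL, so multiply by 1e12).
Q = 4411.472 nL/s


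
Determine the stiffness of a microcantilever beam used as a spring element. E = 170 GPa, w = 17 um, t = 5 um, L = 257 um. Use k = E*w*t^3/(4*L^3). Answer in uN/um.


Step 1: Convert E to consistent units (1 GPa = 1000 uN/um^2).
E = 170 GPa = 170000 uN/um^2
Step 2: Compute t^3 = 5^3 = 125
Step 3: Compute L^3 = 257^3 = 16974593
Step 4: k = 170000 * 17 * 125 / (4 * 16974593)
k = 5.3205 uN/um


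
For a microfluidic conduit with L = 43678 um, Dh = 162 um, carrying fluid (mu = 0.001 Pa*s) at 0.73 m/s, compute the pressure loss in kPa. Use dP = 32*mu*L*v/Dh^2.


Step 1: Convert to SI: L = 43678e-6 m, Dh = 162e-6 m
Step 2: dP = 32 * 0.001 * 43678e-6 * 0.73 / (162e-6)^2
Step 3: dP = 38878.15 Pa
Step 4: Convert to kPa: dP = 38.88 kPa


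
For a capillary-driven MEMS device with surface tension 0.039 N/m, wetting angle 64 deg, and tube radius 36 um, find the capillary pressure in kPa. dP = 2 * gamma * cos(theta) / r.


Step 1: cos(64 deg) = 0.4384
Step 2: Convert r to m: r = 36e-6 m
Step 3: dP = 2 * 0.039 * 0.4384 / 36e-6 = 949.9 Pa
Step 4: Convert Pa to kPa (divide by 1000).
dP = 0.95 kPa


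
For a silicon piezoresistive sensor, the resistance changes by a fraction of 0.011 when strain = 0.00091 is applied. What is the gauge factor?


Step 1: Identify values.
dR/R = 0.011, strain = 0.00091
Step 2: GF = (dR/R) / strain = 0.011 / 0.00091
GF = 12.1


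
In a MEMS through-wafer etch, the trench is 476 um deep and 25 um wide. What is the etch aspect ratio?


Step 1: AR = depth / width
Step 2: AR = 476 / 25
AR = 19.0


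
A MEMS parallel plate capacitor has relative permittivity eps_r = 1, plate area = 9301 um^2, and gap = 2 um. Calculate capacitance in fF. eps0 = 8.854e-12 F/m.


Step 1: Convert area to m^2: A = 9301e-12 m^2
Step 2: Convert gap to m: d = 2e-6 m
Step 3: C = eps0 * eps_r * A / d
C = 8.854e-12 * 1 * 9301e-12 / 2e-6
Step 4: Convert to fF (multiply by 1e15).
C = 41.18 fF


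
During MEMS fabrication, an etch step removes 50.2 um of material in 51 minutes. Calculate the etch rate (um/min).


Step 1: Etch rate = depth / time
Step 2: rate = 50.2 / 51
rate = 0.984 um/min


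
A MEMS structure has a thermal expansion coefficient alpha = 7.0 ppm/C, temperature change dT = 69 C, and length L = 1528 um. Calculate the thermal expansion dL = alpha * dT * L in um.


Step 1: Convert CTE: alpha = 7.0 ppm/C = 7.0e-6 /C
Step 2: dL = 7.0e-6 * 69 * 1528
dL = 0.738 um


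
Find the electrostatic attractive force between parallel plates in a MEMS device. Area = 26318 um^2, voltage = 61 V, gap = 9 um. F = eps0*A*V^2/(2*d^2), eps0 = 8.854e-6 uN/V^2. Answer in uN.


Step 1: Identify parameters.
eps0 = 8.854e-6 uN/V^2, A = 26318 um^2, V = 61 V, d = 9 um
Step 2: Compute V^2 = 61^2 = 3721
Step 3: Compute d^2 = 9^2 = 81
Step 4: F = 0.5 * 8.854e-6 * 26318 * 3721 / 81
F = 5.352 uN


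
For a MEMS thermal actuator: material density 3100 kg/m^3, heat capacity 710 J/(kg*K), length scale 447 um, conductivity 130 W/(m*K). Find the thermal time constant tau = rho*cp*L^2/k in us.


Step 1: Convert L to m: L = 447e-6 m
Step 2: L^2 = (447e-6)^2 = 1.99809e-07 m^2
Step 3: tau = 3100 * 710 * 1.99809e-07 / 130 = 3.3829201e-03 s
Step 4: Convert to microseconds (multiply by 1e6).
tau = 3382.92 us


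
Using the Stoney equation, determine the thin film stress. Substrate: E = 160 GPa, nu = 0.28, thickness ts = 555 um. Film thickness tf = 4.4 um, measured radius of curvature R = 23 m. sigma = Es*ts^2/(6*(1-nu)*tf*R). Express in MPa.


Step 1: Compute numerator: Es * ts^2 = 160 * 555^2 = 49284000 (GPa*um^2)
Step 2: Compute denominator (R in um): 6*(1-nu)*tf*R = 6*0.72*4.4*23e6 = 437184000.0 (um^2)
Step 3: sigma (GPa) = 49284000 / 437184000.0 = 1.12731e-01 GPa
Step 4: Convert to MPa (x1000): sigma = 112.7 MPa
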